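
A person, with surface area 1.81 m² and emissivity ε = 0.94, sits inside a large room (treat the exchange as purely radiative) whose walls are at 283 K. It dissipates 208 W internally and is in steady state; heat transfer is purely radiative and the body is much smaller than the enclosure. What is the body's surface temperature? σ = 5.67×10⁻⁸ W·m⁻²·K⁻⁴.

T ≈ 304 K

For a small grey body in a large enclosure, net radiated power = εσA(T⁴ − T_w⁴).
Steady state: P = εσA(T⁴ − T_w⁴) with A = 1.81 m².
T⁴ = P/(εσA) + T_w⁴ = 208/(0.94·5.67×10⁻⁸·1.810) + (283)⁴
    = 2.156×10⁹ + 6.414×10⁹ = 8.570×10⁹ K⁴.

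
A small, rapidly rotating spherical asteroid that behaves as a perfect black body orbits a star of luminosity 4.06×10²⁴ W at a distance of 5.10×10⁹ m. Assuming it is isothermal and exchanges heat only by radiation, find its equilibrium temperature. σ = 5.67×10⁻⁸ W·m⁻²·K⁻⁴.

First find the stellar flux at distance d: S = L/(4πd²) = 4.06×10²⁴/(4π·(5.10×10⁹)²) = 12420 W/m².
For an isothermal sphere, absorbed (1−a)S·πr² = emitted σ·4πr²·T⁴, so T⁴ = (1−a)S/(4σ).
T⁴ = 1.00·12420/(4·5.67×10⁻⁸) = 5.477×10¹⁰ K⁴.

T ≈ 484 K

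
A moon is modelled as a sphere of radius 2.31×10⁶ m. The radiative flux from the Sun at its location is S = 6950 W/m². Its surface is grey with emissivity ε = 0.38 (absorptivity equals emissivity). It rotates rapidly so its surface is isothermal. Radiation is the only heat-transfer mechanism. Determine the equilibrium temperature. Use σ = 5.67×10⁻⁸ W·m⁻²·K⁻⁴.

T ≈ 418 K

At equilibrium, absorbed power = emitted power.
Absorbing cross-section = πr² = 1.676×10¹³ m²; emitting surface = 4πr² = 6.706×10¹³ m² (ratio 4).
εS·A_cross = εσ·A_surf·T⁴  ⇒  T⁴ = S/(4σ)   (ε cancels).
T⁴ = 6950/(4·5.67×10⁻⁸) = 3.064×10¹⁰ K⁴.
T = (3.064×10¹⁰)^(1/4).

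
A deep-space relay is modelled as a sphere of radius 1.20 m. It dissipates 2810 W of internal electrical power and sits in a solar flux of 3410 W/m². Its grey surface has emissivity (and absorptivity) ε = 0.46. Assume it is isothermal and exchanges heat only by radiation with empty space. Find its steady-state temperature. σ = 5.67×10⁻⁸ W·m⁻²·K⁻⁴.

T ≈ 381 K

At steady state, absorbed solar power + internal power = radiated power.
Absorbed: α·S·A_cross = 0.46·3410·4.524 = 7096 W (cross-section πr²).
Total input = 7096 + 2810 = 9906 W.
Radiated: εσ·A_surf·T⁴ with A_surf = 4πr² = 18.10 m².
T⁴ = 9906/(0.46·5.67×10⁻⁸·18.10) = 2.099×10¹⁰ K⁴.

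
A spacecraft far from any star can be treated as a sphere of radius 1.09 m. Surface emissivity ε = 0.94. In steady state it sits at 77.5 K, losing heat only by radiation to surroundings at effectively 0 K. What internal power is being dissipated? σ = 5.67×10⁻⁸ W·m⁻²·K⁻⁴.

Steady state: P = εσA T⁴.
A = 4πr² = 14.93 m²; T⁴ = (77.5)⁴ = 3.608×10⁷ K⁴.
P = 0.94 × 5.67×10⁻⁸ × 14.93 × 3.608×10⁷.

P ≈ 28.7 W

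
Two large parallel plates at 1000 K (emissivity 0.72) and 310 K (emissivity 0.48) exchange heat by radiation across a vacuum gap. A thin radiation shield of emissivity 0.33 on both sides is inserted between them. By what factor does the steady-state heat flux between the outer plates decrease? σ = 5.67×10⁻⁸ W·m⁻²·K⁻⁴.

factor ≈ 3.05

Without shield: q₀ = σΔ(T⁴)/(1/ε₁+1/ε₂−1) with denominator 2.472.
With shield the two gaps are in series; the resistances add: (1/ε₁+1/ε_s−1)+(1/ε_s+1/ε₂−1) = 3.419+4.114 = 7.533.
Heat-flux ratio q₀/q = 7.533/2.472.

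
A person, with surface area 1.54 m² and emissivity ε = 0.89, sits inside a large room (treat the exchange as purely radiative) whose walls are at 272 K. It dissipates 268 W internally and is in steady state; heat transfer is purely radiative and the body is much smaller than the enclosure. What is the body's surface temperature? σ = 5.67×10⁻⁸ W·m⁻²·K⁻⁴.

For a small grey body in a large enclosure, net radiated power = εσA(T⁴ − T_w⁴).
Steady state: P = εσA(T⁴ − T_w⁴) with A = 1.54 m².
T⁴ = P/(εσA) + T_w⁴ = 268/(0.89·5.67×10⁻⁸·1.540) + (272)⁴
    = 3.449×10⁹ + 5.474×10⁹ = 8.922×10⁹ K⁴.

T ≈ 307 K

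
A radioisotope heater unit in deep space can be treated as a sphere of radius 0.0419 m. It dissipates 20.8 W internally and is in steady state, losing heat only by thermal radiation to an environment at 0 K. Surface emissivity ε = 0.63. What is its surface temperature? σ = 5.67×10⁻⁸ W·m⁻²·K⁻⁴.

T ≈ 403 K

Steady state: internal power = radiated power, P = εσA T⁴.
Radiating area A = 4πr² = 0.02206 m².
T⁴ = P/(εσA) = 20.8/(0.63·5.67×10⁻⁸·0.02206) = 2.639×10¹⁰ K⁴.
T = (2.639×10¹⁰)^(1/4).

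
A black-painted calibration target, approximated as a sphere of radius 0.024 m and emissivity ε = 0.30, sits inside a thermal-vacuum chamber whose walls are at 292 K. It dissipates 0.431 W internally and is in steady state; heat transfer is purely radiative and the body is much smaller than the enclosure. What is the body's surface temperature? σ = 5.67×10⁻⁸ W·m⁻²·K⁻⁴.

For a small grey body in a large enclosure, net radiated power = εσA(T⁴ − T_w⁴).
Steady state: P = εσA(T⁴ − T_w⁴) with A = 4πr² = 0.007238 m².
T⁴ = P/(εσA) + T_w⁴ = 0.431/(0.30·5.67×10⁻⁸·0.007238) + (292)⁴
    = 3.501×10⁹ + 7.270×10⁹ = 1.077×10¹⁰ K⁴.

T ≈ 322 K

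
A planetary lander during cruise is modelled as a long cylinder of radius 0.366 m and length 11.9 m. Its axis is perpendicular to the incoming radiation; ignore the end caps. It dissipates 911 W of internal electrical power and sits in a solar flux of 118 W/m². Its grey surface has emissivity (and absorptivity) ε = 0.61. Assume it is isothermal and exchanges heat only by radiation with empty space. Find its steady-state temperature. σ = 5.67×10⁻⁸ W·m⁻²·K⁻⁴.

At steady state, absorbed solar power + internal power = radiated power.
Absorbed: α·S·A_cross = 0.61·118·8.711 = 627.0 W (cross-section 2rL).
Total input = 627.0 + 911 = 1538 W.
Radiated: εσ·A_surf·T⁴ with A_surf = 2πrL = 27.37 m².
T⁴ = 1538/(0.61·5.67×10⁻⁸·27.37) = 1.625×10⁹ K⁴.

T ≈ 201 K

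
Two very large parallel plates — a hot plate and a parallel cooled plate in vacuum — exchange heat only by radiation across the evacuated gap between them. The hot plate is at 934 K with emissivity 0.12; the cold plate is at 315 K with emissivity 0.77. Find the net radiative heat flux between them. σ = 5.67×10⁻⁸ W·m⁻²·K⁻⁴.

q ≈ 4930 W/m²

For two infinite grey parallel plates, q = σ(T₁⁴ − T₂⁴)/(1/ε₁ + 1/ε₂ − 1).
T₁⁴ − T₂⁴ = 7.610×10¹¹ − 9.846×10⁹ = 7.512×10¹¹ K⁴.
1/ε₁ + 1/ε₂ − 1 = 8.333 + 1.299 − 1 = 8.632.
q = 5.67×10⁻⁸ × 7.512×10¹¹ / 8.632.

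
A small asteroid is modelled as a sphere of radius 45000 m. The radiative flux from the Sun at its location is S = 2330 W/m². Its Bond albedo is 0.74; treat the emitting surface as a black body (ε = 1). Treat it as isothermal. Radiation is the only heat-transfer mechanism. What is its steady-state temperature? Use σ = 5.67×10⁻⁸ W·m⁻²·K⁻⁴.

T ≈ 227 K

At equilibrium, absorbed power = emitted power.
Absorbing cross-section = πr² = 6.362×10⁹ m²; emitting surface = 4πr² = 2.545×10¹⁰ m² (ratio 4).
(1−a)S·A_cross = εσ·A_surf·T⁴  ⇒  T⁴ = (1−a)S/(4σ).
T⁴ = 0.260·2330/(4·5.67×10⁻⁸) = 2.671×10⁹ K⁴.
T = (2.671×10⁹)^(1/4).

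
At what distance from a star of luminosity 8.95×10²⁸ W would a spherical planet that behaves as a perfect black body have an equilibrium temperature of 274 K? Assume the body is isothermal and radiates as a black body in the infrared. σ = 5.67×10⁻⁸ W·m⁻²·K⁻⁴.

d ≈ 2.36×10¹² m

For an isothermal black-emitting sphere, (1−a)S·πr² = σ·4πr²·T⁴ ⇒ S = 4σT⁴/(1−a).
S = 4·5.67×10⁻⁸·(274)⁴/1.00 = 1278 W/m².
Flux falls as S = L/(4πd²), so d = √(L/(4πS)) = √(8.95×10²⁸/(4π·1278)).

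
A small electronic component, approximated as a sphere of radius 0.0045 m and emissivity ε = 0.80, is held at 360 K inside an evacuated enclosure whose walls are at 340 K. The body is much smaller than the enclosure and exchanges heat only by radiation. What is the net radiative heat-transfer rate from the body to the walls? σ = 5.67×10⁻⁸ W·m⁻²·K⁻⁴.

For a small grey body in a large enclosure: P_net = εσA(T_body⁴ − T_wall⁴).
A = 4πr² = 2.545×10⁻⁴ m²; T_body⁴ − T_wall⁴ = 1.680×10¹⁰ − 1.336×10¹⁰ = 3.433×10⁹ K⁴.
|P_net| = 0.80·5.67×10⁻⁸·2.545×10⁻⁴·3.433×10⁹.

P_net ≈ 0.0396 W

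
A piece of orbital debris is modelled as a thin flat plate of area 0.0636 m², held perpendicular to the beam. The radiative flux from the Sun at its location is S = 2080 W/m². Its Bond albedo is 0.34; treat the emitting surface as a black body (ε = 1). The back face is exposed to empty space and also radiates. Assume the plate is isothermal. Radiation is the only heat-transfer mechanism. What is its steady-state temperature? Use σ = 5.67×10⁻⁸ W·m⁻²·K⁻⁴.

T ≈ 332 K

At equilibrium, absorbed power = emitted power.
Absorbing cross-section = A = 0.06360 m²; emitting surface = 2A = 0.1272 m² (ratio 2).
(1−a)S·A_cross = εσ·A_surf·T⁴  ⇒  T⁴ = (1−a)S/(2σ).
T⁴ = 0.660·2080/(2·5.67×10⁻⁸) = 1.211×10¹⁰ K⁴.
T = (1.211×10¹⁰)^(1/4).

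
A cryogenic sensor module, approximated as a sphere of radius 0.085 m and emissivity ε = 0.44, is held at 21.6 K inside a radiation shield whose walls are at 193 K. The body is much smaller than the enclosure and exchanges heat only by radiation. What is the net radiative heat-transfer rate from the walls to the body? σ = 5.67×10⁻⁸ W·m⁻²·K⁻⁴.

For a small grey body in a large enclosure: P_net = εσA(T_body⁴ − T_wall⁴).
A = 4πr² = 0.09079 m²; T_body⁴ − T_wall⁴ = 2.177×10⁵ − 1.387×10⁹ = -1.387×10⁹ K⁴.
|P_net| = 0.44·5.67×10⁻⁸·0.09079·1.387×10⁹.

P_net ≈ 3.14 W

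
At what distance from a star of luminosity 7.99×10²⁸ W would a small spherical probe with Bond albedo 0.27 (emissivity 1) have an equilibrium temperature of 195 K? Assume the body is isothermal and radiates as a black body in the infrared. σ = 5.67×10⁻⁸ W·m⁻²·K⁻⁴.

For an isothermal black-emitting sphere, (1−a)S·πr² = σ·4πr²·T⁴ ⇒ S = 4σT⁴/(1−a).
S = 4·5.67×10⁻⁸·(195)⁴/0.730 = 449.2 W/m².
Flux falls as S = L/(4πd²), so d = √(L/(4πS)) = √(7.99×10²⁸/(4π·449.2)).

d ≈ 3.76×10¹² m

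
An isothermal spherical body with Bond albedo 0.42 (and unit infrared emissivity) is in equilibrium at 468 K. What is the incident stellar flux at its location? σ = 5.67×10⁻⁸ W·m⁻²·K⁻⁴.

(1−a)S·πr² = σ·4πr²·T⁴ ⇒ S = 4σT⁴/(1−a).
S = 4·5.67×10⁻⁸·4.797×10¹⁰/0.580.

S ≈ 18800 W/m²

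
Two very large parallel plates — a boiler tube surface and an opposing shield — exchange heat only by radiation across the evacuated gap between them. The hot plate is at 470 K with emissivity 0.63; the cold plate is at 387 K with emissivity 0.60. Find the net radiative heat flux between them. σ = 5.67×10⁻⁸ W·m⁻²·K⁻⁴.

q ≈ 663 W/m²

For two infinite grey parallel plates, q = σ(T₁⁴ − T₂⁴)/(1/ε₁ + 1/ε₂ − 1).
T₁⁴ − T₂⁴ = 4.880×10¹⁰ − 2.243×10¹⁰ = 2.637×10¹⁰ K⁴.
1/ε₁ + 1/ε₂ − 1 = 1.587 + 1.667 − 1 = 2.254.
q = 5.67×10⁻⁸ × 2.637×10¹⁰ / 2.254.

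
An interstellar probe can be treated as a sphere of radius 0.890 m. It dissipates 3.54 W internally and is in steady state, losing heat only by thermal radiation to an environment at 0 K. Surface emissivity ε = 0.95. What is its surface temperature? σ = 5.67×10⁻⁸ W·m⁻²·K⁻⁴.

T ≈ 50.7 K

Steady state: internal power = radiated power, P = εσA T⁴.
Radiating area A = 4πr² = 9.954 m².
T⁴ = P/(εσA) = 3.54/(0.95·5.67×10⁻⁸·9.954) = 6.602×10⁶ K⁴.
T = (6.602×10⁶)^(1/4).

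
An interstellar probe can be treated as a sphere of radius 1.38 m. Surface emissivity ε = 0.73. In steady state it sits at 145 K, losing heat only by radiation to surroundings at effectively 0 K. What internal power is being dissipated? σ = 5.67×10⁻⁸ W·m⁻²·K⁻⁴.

P ≈ 438 W

Steady state: P = εσA T⁴.
A = 4πr² = 23.93 m²; T⁴ = (145)⁴ = 4.421×10⁸ K⁴.
P = 0.73 × 5.67×10⁻⁸ × 23.93 × 4.421×10⁸.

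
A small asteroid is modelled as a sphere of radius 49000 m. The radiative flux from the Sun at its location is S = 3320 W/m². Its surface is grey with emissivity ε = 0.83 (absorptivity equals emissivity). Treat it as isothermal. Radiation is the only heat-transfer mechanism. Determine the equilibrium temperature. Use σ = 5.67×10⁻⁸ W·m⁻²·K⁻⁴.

At equilibrium, absorbed power = emitted power.
Absorbing cross-section = πr² = 7.543×10⁹ m²; emitting surface = 4πr² = 3.017×10¹⁰ m² (ratio 4).
εS·A_cross = εσ·A_surf·T⁴  ⇒  T⁴ = S/(4σ)   (ε cancels).
T⁴ = 3320/(4·5.67×10⁻⁸) = 1.464×10¹⁰ K⁴.
T = (1.464×10¹⁰)^(1/4).

T ≈ 348 K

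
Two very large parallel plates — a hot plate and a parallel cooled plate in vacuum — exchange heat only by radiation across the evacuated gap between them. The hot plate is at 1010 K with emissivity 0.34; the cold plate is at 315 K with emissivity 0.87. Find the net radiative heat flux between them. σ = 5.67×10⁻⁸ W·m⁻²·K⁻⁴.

q ≈ 18900 W/m²

For two infinite grey parallel plates, q = σ(T₁⁴ − T₂⁴)/(1/ε₁ + 1/ε₂ − 1).
T₁⁴ − T₂⁴ = 1.041×10¹² − 9.846×10⁹ = 1.031×10¹² K⁴.
1/ε₁ + 1/ε₂ − 1 = 2.941 + 1.149 − 1 = 3.091.
q = 5.67×10⁻⁸ × 1.031×10¹² / 3.091.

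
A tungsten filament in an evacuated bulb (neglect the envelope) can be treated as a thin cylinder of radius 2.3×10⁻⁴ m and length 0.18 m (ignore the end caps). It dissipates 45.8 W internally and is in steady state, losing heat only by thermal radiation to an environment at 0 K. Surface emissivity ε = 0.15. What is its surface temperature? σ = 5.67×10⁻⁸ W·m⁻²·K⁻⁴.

T ≈ 2130 K

Steady state: internal power = radiated power, P = εσA T⁴.
Radiating area A = 2πrL = 2.601×10⁻⁴ m².
T⁴ = P/(εσA) = 45.8/(0.15·5.67×10⁻⁸·2.601×10⁻⁴) = 2.070×10¹³ K⁴.
T = (2.070×10¹³)^(1/4).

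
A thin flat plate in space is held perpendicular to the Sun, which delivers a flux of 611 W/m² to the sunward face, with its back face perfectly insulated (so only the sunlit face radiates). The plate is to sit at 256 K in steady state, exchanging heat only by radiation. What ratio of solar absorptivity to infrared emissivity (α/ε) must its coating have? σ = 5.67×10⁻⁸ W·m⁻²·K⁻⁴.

Balance: αS·A = εσ·1A·T⁴ ⇒ α/ε = σT⁴/S.
α/ε = 5.67×10⁻⁸·(256)⁴/611 = 5.67×10⁻⁸·4.295×10⁹/611.

α/ε ≈ 0.399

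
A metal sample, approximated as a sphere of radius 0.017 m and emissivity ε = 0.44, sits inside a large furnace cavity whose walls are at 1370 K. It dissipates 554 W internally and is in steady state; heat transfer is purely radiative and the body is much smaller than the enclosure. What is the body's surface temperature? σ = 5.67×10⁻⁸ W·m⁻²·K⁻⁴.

T ≈ 1760 K

For a small grey body in a large enclosure, net radiated power = εσA(T⁴ − T_w⁴).
Steady state: P = εσA(T⁴ − T_w⁴) with A = 4πr² = 0.003632 m².
T⁴ = P/(εσA) + T_w⁴ = 554/(0.44·5.67×10⁻⁸·0.003632) + (1370)⁴
    = 6.115×10¹² + 3.523×10¹² = 9.637×10¹² K⁴.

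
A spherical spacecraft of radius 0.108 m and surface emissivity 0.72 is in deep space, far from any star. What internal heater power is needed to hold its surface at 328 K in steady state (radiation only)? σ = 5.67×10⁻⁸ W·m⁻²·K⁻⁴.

P = εσ·4πr²·T⁴.
4πr² = 0.1466 m²; T⁴ = 1.157×10¹⁰ K⁴.
P = 0.72·5.67×10⁻⁸·0.1466·1.157×10¹⁰.

P ≈ 69.3 W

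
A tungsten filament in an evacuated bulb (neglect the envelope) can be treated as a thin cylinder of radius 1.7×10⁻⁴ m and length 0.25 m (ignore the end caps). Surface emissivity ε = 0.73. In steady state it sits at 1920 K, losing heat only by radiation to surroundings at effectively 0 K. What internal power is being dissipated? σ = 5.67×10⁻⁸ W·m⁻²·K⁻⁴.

P ≈ 150 W

Steady state: P = εσA T⁴.
A = 2πrL = 2.670×10⁻⁴ m²; T⁴ = (1920)⁴ = 1.359×10¹³ K⁴.
P = 0.73 × 5.67×10⁻⁸ × 2.670×10⁻⁴ × 1.359×10¹³.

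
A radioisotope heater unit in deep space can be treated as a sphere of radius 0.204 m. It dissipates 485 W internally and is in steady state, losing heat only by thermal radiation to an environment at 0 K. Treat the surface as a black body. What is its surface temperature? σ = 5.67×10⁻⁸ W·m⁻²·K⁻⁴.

Steady state: internal power = radiated power, P = εσA T⁴.
Radiating area A = 4πr² = 0.5230 m².
T⁴ = P/(εσA) = 485/(1.0·5.67×10⁻⁸·0.5230) = 1.636×10¹⁰ K⁴.
T = (1.636×10¹⁰)^(1/4).

T ≈ 358 K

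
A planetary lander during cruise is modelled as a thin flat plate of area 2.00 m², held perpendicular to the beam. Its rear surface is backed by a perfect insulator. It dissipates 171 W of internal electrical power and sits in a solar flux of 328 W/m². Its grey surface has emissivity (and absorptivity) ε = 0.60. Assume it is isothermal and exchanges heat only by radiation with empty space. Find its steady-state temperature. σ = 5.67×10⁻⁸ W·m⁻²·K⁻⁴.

At steady state, absorbed solar power + internal power = radiated power.
Absorbed: α·S·A_cross = 0.60·328·2.000 = 393.6 W (cross-section A).
Total input = 393.6 + 171 = 564.6 W.
Radiated: εσ·A_surf·T⁴ with A_surf = A = 2.000 m².
T⁴ = 564.6/(0.60·5.67×10⁻⁸·2.000) = 8.298×10⁹ K⁴.

T ≈ 302 K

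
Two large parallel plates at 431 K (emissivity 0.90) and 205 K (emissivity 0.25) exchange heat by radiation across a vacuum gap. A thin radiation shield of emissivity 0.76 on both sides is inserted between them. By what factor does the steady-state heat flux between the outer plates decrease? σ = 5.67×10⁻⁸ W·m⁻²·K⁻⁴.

factor ≈ 1.40

Without shield: q₀ = σΔ(T⁴)/(1/ε₁+1/ε₂−1) with denominator 4.111.
With shield the two gaps are in series; the resistances add: (1/ε₁+1/ε_s−1)+(1/ε_s+1/ε₂−1) = 1.427+4.316 = 5.743.
Heat-flux ratio q₀/q = 5.743/4.111.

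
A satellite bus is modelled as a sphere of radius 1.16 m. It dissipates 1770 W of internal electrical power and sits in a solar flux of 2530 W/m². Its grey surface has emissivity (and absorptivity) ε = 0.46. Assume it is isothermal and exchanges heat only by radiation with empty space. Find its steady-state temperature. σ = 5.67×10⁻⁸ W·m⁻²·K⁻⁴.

At steady state, absorbed solar power + internal power = radiated power.
Absorbed: α·S·A_cross = 0.46·2530·4.227 = 4920 W (cross-section πr²).
Total input = 4920 + 1770 = 6690 W.
Radiated: εσ·A_surf·T⁴ with A_surf = 4πr² = 16.91 m².
T⁴ = 6690/(0.46·5.67×10⁻⁸·16.91) = 1.517×10¹⁰ K⁴.

T ≈ 351 K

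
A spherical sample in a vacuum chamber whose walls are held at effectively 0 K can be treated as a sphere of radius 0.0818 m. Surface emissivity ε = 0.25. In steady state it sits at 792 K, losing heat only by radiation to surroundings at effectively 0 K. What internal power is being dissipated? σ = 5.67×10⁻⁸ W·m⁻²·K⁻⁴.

Steady state: P = εσA T⁴.
A = 4πr² = 0.08408 m²; T⁴ = (792)⁴ = 3.935×10¹¹ K⁴.
P = 0.25 × 5.67×10⁻⁸ × 0.08408 × 3.935×10¹¹.

P ≈ 469 W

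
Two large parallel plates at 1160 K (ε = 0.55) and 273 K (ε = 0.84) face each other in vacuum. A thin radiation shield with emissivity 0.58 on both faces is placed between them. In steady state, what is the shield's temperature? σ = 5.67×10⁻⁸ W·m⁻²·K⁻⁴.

In steady state the net flux on the hot side equals that on the cold side.
σ(T₁⁴−T_s⁴)/D₁ = σ(T_s⁴−T₂⁴)/D₂, with D₁ = 1/ε₁+1/ε_s−1 = 2.542, D₂ = 1/ε_s+1/ε₂−1 = 1.915.
Solve for T_s⁴: T_s⁴ = (D₂·T₁⁴ + D₁·T₂⁴)/(D₁+D₂) = 7.810×10¹¹ K⁴.

T_s ≈ 940 K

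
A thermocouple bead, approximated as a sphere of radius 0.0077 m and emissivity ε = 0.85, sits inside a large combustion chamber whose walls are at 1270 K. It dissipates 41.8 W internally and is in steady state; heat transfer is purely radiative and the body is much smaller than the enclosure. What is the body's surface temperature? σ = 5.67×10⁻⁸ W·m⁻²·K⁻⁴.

For a small grey body in a large enclosure, net radiated power = εσA(T⁴ − T_w⁴).
Steady state: P = εσA(T⁴ − T_w⁴) with A = 4πr² = 7.451×10⁻⁴ m².
T⁴ = P/(εσA) + T_w⁴ = 41.8/(0.85·5.67×10⁻⁸·7.451×10⁻⁴) + (1270)⁴
    = 1.164×10¹² + 2.601×10¹² = 3.766×10¹² K⁴.

T ≈ 1390 K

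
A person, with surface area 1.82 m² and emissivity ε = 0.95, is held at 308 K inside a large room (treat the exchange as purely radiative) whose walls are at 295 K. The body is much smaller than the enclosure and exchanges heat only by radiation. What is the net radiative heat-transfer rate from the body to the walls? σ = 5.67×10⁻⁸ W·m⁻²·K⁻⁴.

For a small grey body in a large enclosure: P_net = εσA(T_body⁴ − T_wall⁴).
A = 1.82 m²; T_body⁴ − T_wall⁴ = 8.999×10⁹ − 7.573×10⁹ = 1.426×10⁹ K⁴.
|P_net| = 0.95·5.67×10⁻⁸·1.820·1.426×10⁹.

P_net ≈ 140 W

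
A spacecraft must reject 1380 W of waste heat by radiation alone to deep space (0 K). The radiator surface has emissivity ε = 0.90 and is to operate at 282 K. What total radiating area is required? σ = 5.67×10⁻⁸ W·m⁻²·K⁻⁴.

A ≈ 4.28 m²

P = εσA T⁴ ⇒ A = P/(εσT⁴).
T⁴ = 6.324×10⁹ K⁴.
A = 1380/(0.90 × 5.67×10⁻⁸ × 6.324×10⁹).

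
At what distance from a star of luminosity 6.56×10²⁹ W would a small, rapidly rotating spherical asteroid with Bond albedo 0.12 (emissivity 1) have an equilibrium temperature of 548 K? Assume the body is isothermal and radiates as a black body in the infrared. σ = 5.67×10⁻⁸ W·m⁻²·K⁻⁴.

d ≈ 1.50×10¹² m

For an isothermal black-emitting sphere, (1−a)S·πr² = σ·4πr²·T⁴ ⇒ S = 4σT⁴/(1−a).
S = 4·5.67×10⁻⁸·(548)⁴/0.880 = 23240 W/m².
Flux falls as S = L/(4πd²), so d = √(L/(4πS)) = √(6.56×10²⁹/(4π·23240)).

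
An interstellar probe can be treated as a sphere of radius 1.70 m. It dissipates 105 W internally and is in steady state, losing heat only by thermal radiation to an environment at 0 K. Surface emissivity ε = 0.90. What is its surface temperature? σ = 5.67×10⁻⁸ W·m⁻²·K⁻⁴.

Steady state: internal power = radiated power, P = εσA T⁴.
Radiating area A = 4πr² = 36.32 m².
T⁴ = P/(εσA) = 105/(0.90·5.67×10⁻⁸·36.32) = 5.666×10⁷ K⁴.
T = (5.666×10⁷)^(1/4).

T ≈ 86.8 K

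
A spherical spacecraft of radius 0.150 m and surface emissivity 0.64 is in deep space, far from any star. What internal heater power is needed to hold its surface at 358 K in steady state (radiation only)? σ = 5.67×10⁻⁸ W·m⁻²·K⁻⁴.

P = εσ·4πr²·T⁴.
4πr² = 0.2827 m²; T⁴ = 1.643×10¹⁰ K⁴.
P = 0.64·5.67×10⁻⁸·0.2827·1.643×10¹⁰.

P ≈ 169 W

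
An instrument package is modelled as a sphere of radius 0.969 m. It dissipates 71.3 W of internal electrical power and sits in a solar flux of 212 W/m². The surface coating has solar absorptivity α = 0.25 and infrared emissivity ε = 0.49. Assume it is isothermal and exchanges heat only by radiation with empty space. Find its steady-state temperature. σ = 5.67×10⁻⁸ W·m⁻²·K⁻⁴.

T ≈ 162 K

At steady state, absorbed solar power + internal power = radiated power.
Absorbed: α·S·A_cross = 0.25·212·2.950 = 156.3 W (cross-section πr²).
Total input = 156.3 + 71.3 = 227.6 W.
Radiated: εσ·A_surf·T⁴ with A_surf = 4πr² = 11.80 m².
T⁴ = 227.6/(0.49·5.67×10⁻⁸·11.80) = 6.944×10⁸ K⁴.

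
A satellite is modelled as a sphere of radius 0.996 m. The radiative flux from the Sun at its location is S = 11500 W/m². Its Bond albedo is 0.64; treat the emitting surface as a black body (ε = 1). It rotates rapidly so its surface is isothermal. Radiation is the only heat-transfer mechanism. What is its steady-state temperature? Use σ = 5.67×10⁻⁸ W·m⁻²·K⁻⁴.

T ≈ 368 K

At equilibrium, absorbed power = emitted power.
Absorbing cross-section = πr² = 3.117 m²; emitting surface = 4πr² = 12.47 m² (ratio 4).
(1−a)S·A_cross = εσ·A_surf·T⁴  ⇒  T⁴ = (1−a)S/(4σ).
T⁴ = 0.360·11500/(4·5.67×10⁻⁸) = 1.825×10¹⁰ K⁴.
T = (1.825×10¹⁰)^(1/4).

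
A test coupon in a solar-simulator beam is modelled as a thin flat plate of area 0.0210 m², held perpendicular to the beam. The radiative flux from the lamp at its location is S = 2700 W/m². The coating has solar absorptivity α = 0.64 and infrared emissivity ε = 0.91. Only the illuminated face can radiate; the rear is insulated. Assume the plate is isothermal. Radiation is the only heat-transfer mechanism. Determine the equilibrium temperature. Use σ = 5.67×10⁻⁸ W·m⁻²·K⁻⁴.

T ≈ 428 K

At equilibrium, absorbed power = emitted power.
Absorbing cross-section = A = 0.02100 m²; emitting surface = A = 0.02100 m² (ratio 1).
αS·A_cross = εσ·A_surf·T⁴  ⇒  T⁴ = αS/(ε·1σ).
T⁴ = 0.640·2700/(0.91·1·5.67×10⁻⁸) = 3.349×10¹⁰ K⁴.
T = (3.349×10¹⁰)^(1/4).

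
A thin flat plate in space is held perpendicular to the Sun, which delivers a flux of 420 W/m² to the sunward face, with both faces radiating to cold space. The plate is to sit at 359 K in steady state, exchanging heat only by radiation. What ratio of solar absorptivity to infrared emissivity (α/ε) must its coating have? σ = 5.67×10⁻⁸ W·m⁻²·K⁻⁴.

Balance: αS·A = εσ·2A·T⁴ ⇒ α/ε = 2σT⁴/S.
α/ε = 2·5.67×10⁻⁸·(359)⁴/420 = 2·5.67×10⁻⁸·1.661×10¹⁰/420.

α/ε ≈ 4.48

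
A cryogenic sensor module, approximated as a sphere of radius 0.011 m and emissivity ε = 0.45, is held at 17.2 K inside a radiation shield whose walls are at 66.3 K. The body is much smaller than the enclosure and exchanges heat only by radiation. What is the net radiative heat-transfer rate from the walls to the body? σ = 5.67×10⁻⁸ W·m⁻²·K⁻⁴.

For a small grey body in a large enclosure: P_net = εσA(T_body⁴ − T_wall⁴).
A = 4πr² = 0.001521 m²; T_body⁴ − T_wall⁴ = 87520 − 1.932×10⁷ = -1.923×10⁷ K⁴.
|P_net| = 0.45·5.67×10⁻⁸·0.001521·1.923×10⁷.

P_net ≈ 7.46×10⁻⁴ W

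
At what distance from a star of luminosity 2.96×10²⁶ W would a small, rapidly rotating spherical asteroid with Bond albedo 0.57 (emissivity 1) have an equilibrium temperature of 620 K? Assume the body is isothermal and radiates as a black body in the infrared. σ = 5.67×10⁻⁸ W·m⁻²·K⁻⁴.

d ≈ 1.74×10¹⁰ m

For an isothermal black-emitting sphere, (1−a)S·πr² = σ·4πr²·T⁴ ⇒ S = 4σT⁴/(1−a).
S = 4·5.67×10⁻⁸·(620)⁴/0.430 = 77940 W/m².
Flux falls as S = L/(4πd²), so d = √(L/(4πS)) = √(2.96×10²⁶/(4π·77940)).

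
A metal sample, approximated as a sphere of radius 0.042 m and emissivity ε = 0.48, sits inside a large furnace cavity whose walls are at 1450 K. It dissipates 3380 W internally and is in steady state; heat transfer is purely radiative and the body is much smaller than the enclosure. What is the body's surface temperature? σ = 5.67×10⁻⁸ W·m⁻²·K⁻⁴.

T ≈ 1780 K

For a small grey body in a large enclosure, net radiated power = εσA(T⁴ − T_w⁴).
Steady state: P = εσA(T⁴ − T_w⁴) with A = 4πr² = 0.02217 m².
T⁴ = P/(εσA) + T_w⁴ = 3380/(0.48·5.67×10⁻⁸·0.02217) + (1450)⁴
    = 5.603×10¹² + 4.421×10¹² = 1.002×10¹³ K⁴.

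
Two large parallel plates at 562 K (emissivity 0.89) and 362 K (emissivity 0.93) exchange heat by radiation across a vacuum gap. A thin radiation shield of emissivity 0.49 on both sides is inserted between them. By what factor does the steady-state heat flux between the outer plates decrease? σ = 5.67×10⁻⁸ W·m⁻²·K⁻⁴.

Without shield: q₀ = σΔ(T⁴)/(1/ε₁+1/ε₂−1) with denominator 1.199.
With shield the two gaps are in series; the resistances add: (1/ε₁+1/ε_s−1)+(1/ε_s+1/ε₂−1) = 2.164+2.116 = 4.280.
Heat-flux ratio q₀/q = 4.280/1.199.

factor ≈ 3.57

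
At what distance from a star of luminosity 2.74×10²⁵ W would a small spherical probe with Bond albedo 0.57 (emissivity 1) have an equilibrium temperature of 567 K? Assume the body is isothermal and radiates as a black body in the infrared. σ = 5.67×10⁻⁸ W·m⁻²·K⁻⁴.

d ≈ 6.32×10⁹ m

For an isothermal black-emitting sphere, (1−a)S·πr² = σ·4πr²·T⁴ ⇒ S = 4σT⁴/(1−a).
S = 4·5.67×10⁻⁸·(567)⁴/0.430 = 54510 W/m².
Flux falls as S = L/(4πd²), so d = √(L/(4πS)) = √(2.74×10²⁵/(4π·54510)).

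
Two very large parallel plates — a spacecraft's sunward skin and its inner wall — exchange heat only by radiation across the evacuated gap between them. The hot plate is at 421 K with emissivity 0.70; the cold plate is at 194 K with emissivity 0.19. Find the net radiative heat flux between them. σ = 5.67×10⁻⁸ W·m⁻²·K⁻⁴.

q ≈ 299 W/m²

For two infinite grey parallel plates, q = σ(T₁⁴ − T₂⁴)/(1/ε₁ + 1/ε₂ − 1).
T₁⁴ − T₂⁴ = 3.141×10¹⁰ − 1.416×10⁹ = 3.000×10¹⁰ K⁴.
1/ε₁ + 1/ε₂ − 1 = 1.429 + 5.263 − 1 = 5.692.
q = 5.67×10⁻⁸ × 3.000×10¹⁰ / 5.692.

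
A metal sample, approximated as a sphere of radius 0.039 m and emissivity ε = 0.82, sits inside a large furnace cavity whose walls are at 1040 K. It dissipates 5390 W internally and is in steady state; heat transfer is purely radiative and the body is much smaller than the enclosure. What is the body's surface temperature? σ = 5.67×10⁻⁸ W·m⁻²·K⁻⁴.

T ≈ 1640 K

For a small grey body in a large enclosure, net radiated power = εσA(T⁴ − T_w⁴).
Steady state: P = εσA(T⁴ − T_w⁴) with A = 4πr² = 0.01911 m².
T⁴ = P/(εσA) + T_w⁴ = 5390/(0.82·5.67×10⁻⁸·0.01911) + (1040)⁴
    = 6.065×10¹² + 1.170×10¹² = 7.235×10¹² K⁴.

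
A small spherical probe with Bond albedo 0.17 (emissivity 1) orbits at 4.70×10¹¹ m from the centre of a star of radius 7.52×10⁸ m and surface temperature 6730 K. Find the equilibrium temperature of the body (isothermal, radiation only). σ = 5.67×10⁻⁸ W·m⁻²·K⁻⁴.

T ≈ 182 K

The star's surface emits σT_*⁴; at distance d the flux is S = σT_*⁴(R_*/d)².
S = 5.67×10⁻⁸·(6730)⁴·(7.52×10⁸/4.70×10¹¹)² = 297.8 W/m².
For an isothermal sphere T⁴ = (1−a)S/(4σ) = 1.090×10⁹ K⁴.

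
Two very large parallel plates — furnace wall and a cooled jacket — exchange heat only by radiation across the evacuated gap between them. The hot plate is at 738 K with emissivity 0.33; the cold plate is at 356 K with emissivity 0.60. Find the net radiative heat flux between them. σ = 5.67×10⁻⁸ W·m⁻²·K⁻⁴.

q ≈ 4300 W/m²

For two infinite grey parallel plates, q = σ(T₁⁴ − T₂⁴)/(1/ε₁ + 1/ε₂ − 1).
T₁⁴ − T₂⁴ = 2.966×10¹¹ − 1.606×10¹⁰ = 2.806×10¹¹ K⁴.
1/ε₁ + 1/ε₂ − 1 = 3.030 + 1.667 − 1 = 3.697.
q = 5.67×10⁻⁸ × 2.806×10¹¹ / 3.697.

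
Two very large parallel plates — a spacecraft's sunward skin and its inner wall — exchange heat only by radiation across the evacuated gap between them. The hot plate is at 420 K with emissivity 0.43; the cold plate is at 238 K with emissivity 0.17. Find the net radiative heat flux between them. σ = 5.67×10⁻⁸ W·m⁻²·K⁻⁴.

For two infinite grey parallel plates, q = σ(T₁⁴ − T₂⁴)/(1/ε₁ + 1/ε₂ − 1).
T₁⁴ − T₂⁴ = 3.112×10¹⁰ − 3.209×10⁹ = 2.791×10¹⁰ K⁴.
1/ε₁ + 1/ε₂ − 1 = 2.326 + 5.882 − 1 = 7.208.
q = 5.67×10⁻⁸ × 2.791×10¹⁰ / 7.208.

q ≈ 220 W/m²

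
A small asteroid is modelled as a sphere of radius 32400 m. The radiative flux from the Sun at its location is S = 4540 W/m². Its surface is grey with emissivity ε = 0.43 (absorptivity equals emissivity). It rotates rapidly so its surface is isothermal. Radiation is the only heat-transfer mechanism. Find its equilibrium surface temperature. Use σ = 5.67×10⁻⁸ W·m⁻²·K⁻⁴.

At equilibrium, absorbed power = emitted power.
Absorbing cross-section = πr² = 3.298×10⁹ m²; emitting surface = 4πr² = 1.319×10¹⁰ m² (ratio 4).
εS·A_cross = εσ·A_surf·T⁴  ⇒  T⁴ = S/(4σ)   (ε cancels).
T⁴ = 4540/(4·5.67×10⁻⁸) = 2.002×10¹⁰ K⁴.
T = (2.002×10¹⁰)^(1/4).

T ≈ 376 K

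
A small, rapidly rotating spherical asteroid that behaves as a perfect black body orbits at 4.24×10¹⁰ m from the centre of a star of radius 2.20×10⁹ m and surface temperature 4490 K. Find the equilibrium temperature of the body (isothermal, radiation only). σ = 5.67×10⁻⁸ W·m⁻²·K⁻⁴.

The star's surface emits σT_*⁴; at distance d the flux is S = σT_*⁴(R_*/d)².
S = 5.67×10⁻⁸·(4490)⁴·(2.20×10⁹/4.24×10¹⁰)² = 62040 W/m².
For an isothermal sphere T⁴ = (1−a)S/(4σ) = 2.736×10¹¹ K⁴.

T ≈ 723 K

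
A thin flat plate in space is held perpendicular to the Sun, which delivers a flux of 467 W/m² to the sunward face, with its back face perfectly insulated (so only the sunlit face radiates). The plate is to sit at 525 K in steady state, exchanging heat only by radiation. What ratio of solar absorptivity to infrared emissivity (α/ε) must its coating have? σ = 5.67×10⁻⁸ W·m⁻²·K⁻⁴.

Balance: αS·A = εσ·1A·T⁴ ⇒ α/ε = σT⁴/S.
α/ε = 5.67×10⁻⁸·(525)⁴/467 = 5.67×10⁻⁸·7.597×10¹⁰/467.

α/ε ≈ 9.22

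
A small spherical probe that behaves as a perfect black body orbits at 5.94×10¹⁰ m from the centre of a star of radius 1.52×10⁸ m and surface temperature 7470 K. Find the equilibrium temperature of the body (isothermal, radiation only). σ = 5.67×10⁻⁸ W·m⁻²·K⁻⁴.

T ≈ 267 K

The star's surface emits σT_*⁴; at distance d the flux is S = σT_*⁴(R_*/d)².
S = 5.67×10⁻⁸·(7470)⁴·(1.52×10⁸/5.94×10¹⁰)² = 1156 W/m².
For an isothermal sphere T⁴ = (1−a)S/(4σ) = 5.097×10⁹ K⁴.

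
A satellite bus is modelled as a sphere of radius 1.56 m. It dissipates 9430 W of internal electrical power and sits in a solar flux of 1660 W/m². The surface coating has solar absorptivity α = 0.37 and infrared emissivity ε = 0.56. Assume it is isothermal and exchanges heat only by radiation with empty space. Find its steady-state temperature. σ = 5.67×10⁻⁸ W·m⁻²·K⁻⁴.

At steady state, absorbed solar power + internal power = radiated power.
Absorbed: α·S·A_cross = 0.37·1660·7.645 = 4696 W (cross-section πr²).
Total input = 4696 + 9430 = 14130 W.
Radiated: εσ·A_surf·T⁴ with A_surf = 4πr² = 30.58 m².
T⁴ = 14130/(0.56·5.67×10⁻⁸·30.58) = 1.455×10¹⁰ K⁴.

T ≈ 347 K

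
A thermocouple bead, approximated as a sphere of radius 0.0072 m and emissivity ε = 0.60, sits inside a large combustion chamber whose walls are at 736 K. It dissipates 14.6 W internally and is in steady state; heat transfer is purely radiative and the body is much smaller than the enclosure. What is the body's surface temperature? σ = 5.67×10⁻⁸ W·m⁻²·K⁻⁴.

For a small grey body in a large enclosure, net radiated power = εσA(T⁴ − T_w⁴).
Steady state: P = εσA(T⁴ − T_w⁴) with A = 4πr² = 6.514×10⁻⁴ m².
T⁴ = P/(εσA) + T_w⁴ = 14.6/(0.60·5.67×10⁻⁸·6.514×10⁻⁴) + (736)⁴
    = 6.588×10¹¹ + 2.934×10¹¹ = 9.522×10¹¹ K⁴.

T ≈ 988 K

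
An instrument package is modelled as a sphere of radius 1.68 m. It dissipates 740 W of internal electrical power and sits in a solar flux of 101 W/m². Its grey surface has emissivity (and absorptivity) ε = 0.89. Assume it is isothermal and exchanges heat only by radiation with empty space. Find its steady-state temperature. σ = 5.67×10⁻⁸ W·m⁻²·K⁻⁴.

T ≈ 171 K

At steady state, absorbed solar power + internal power = radiated power.
Absorbed: α·S·A_cross = 0.89·101·8.867 = 797.0 W (cross-section πr²).
Total input = 797.0 + 740 = 1537 W.
Radiated: εσ·A_surf·T⁴ with A_surf = 4πr² = 35.47 m².
T⁴ = 1537/(0.89·5.67×10⁻⁸·35.47) = 8.588×10⁸ K⁴.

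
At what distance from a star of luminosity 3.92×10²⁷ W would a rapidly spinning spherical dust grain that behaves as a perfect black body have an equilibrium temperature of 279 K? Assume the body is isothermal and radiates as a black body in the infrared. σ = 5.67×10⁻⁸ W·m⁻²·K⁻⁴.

d ≈ 4.76×10¹¹ m

For an isothermal black-emitting sphere, (1−a)S·πr² = σ·4πr²·T⁴ ⇒ S = 4σT⁴/(1−a).
S = 4·5.67×10⁻⁸·(279)⁴/1.00 = 1374 W/m².
Flux falls as S = L/(4πd²), so d = √(L/(4πS)) = √(3.92×10²⁷/(4π·1374)).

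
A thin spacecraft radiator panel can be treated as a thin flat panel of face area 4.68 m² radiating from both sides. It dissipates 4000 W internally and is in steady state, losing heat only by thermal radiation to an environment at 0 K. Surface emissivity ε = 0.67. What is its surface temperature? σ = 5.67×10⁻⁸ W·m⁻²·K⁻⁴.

Steady state: internal power = radiated power, P = εσA T⁴.
Radiating area A = 2·4.68 = 9.360 m².
T⁴ = P/(εσA) = 4000/(0.67·5.67×10⁻⁸·9.360) = 1.125×10¹⁰ K⁴.
T = (1.125×10¹⁰)^(1/4).

T ≈ 326 K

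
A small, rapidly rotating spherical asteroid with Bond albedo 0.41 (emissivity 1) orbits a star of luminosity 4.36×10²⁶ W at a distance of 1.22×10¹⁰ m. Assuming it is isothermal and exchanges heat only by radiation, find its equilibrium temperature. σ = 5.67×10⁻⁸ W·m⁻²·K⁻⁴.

First find the stellar flux at distance d: S = L/(4πd²) = 4.36×10²⁶/(4π·(1.22×10¹⁰)²) = 2.331×10⁵ W/m².
For an isothermal sphere, absorbed (1−a)S·πr² = emitted σ·4πr²·T⁴, so T⁴ = (1−a)S/(4σ).
T⁴ = 0.590·2.331×10⁵/(4·5.67×10⁻⁸) = 6.064×10¹¹ K⁴.

T ≈ 882 K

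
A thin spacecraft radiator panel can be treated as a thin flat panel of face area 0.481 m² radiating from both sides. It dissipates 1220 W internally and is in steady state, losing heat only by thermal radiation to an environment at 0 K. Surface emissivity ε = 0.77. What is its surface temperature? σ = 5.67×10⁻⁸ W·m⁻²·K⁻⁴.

T ≈ 413 K

Steady state: internal power = radiated power, P = εσA T⁴.
Radiating area A = 2·0.481 = 0.9620 m².
T⁴ = P/(εσA) = 1220/(0.77·5.67×10⁻⁸·0.9620) = 2.905×10¹⁰ K⁴.
T = (2.905×10¹⁰)^(1/4).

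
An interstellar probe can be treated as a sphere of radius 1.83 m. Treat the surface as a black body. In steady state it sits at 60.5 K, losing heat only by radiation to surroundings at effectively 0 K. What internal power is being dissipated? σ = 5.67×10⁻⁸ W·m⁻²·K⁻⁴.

Steady state: P = εσA T⁴.
A = 4πr² = 42.08 m²; T⁴ = (60.5)⁴ = 1.340×10⁷ K⁴.
P = 1.0 × 5.67×10⁻⁸ × 42.08 × 1.340×10⁷.

P ≈ 32.0 W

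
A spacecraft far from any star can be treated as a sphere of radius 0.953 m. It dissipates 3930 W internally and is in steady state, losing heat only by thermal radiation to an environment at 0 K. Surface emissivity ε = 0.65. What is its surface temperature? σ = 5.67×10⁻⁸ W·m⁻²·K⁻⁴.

T ≈ 311 K

Steady state: internal power = radiated power, P = εσA T⁴.
Radiating area A = 4πr² = 11.41 m².
T⁴ = P/(εσA) = 3930/(0.65·5.67×10⁻⁸·11.41) = 9.343×10⁹ K⁴.
T = (9.343×10⁹)^(1/4).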